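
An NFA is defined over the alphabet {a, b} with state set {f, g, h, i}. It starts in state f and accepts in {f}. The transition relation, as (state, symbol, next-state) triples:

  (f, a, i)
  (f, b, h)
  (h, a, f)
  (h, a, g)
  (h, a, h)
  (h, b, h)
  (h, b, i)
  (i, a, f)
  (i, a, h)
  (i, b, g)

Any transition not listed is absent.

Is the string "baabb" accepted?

No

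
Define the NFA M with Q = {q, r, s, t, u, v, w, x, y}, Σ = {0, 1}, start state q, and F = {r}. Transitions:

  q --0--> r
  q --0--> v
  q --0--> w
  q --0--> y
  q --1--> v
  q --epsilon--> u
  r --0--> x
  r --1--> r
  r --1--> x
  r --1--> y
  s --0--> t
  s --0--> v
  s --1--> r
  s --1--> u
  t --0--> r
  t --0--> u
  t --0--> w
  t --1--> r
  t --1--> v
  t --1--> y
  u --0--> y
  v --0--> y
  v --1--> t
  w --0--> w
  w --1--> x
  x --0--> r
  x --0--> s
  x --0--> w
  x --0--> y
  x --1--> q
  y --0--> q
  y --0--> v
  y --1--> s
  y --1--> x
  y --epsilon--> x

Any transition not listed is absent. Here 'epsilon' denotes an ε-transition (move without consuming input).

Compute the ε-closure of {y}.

{x, y}

Begin with {y}.
ε-move y → x; add x.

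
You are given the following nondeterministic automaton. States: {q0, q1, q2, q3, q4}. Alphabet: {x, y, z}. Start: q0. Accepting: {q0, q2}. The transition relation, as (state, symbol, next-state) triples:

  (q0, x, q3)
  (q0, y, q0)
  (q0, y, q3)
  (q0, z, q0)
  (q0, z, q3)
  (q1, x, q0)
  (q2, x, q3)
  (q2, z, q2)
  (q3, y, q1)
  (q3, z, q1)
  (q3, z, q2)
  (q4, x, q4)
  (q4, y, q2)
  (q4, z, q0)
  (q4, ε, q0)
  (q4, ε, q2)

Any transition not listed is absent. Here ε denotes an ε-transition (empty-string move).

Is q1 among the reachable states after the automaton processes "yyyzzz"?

Yes

Start in {q0}.
Read 'y': q0→{q0, q3}; now {q0, q3}.
Read 'y': q0→{q0, q3}, q3→{q1}; now {q0, q1, q3}.
Read 'y': q0→{q0, q3}, q1→∅, q3→{q1}; now {q0, q1, q3}.
Read 'z': q0→{q0, q3}, q1→∅, q3→{q1, q2}; now {q0, q1, q2, q3}.
Read 'z': q0→{q0, q3}, q1→∅, q2→{q2}, q3→{q1, q2}; now {q0, q1, q2, q3}.
Read 'z': q0→{q0, q3}, q1→∅, q2→{q2}, q3→{q1, q2}; now {q0, q1, q2, q3}.
State q1 is in {q0, q1, q2, q3}.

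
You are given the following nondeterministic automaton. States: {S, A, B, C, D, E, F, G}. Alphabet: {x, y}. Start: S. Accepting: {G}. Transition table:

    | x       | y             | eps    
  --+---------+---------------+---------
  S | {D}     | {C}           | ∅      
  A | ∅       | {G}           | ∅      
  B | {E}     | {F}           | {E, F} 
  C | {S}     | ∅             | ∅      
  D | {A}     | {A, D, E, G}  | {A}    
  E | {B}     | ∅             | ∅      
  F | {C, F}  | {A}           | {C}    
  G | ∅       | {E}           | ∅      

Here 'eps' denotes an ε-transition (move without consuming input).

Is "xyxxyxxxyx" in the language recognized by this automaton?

No

Start in {S}.
Read 'x': {S} → {A, D}.
Read 'y': {A, D} → {A, D, E, G}.
Read 'x': {A, D, E, G} → {A, B, C, E, F}.
Read 'x': {A, B, C, E, F} → {S, B, C, E, F}.
Read 'y': {S, B, C, E, F} → {A, C, F}.
Read 'x': {A, C, F} → {S, C, F}.
Read 'x': {S, C, F} → {S, A, C, D, F}.
Read 'x': {S, A, C, D, F} → {S, A, C, D, F}.
Read 'y': {S, A, C, D, F} → {A, C, D, E, G}.
Read 'x': {A, C, D, E, G} → {S, A, B, C, E, F}.
The final set {S, A, B, C, E, F} contains no accepting state.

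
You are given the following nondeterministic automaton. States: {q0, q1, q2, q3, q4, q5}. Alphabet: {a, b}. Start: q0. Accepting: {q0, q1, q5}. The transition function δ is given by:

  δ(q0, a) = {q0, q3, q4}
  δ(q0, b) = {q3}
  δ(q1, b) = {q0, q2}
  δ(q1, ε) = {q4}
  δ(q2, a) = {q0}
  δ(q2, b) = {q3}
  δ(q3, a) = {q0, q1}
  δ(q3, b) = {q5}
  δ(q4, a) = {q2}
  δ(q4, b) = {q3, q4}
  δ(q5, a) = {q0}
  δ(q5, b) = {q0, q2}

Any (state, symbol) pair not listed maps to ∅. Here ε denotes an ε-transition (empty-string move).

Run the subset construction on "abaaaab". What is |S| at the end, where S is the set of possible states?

5

Start in {q0}.
Read 'a': {q0} → {q0, q3, q4}.
Read 'b': {q0, q3, q4} → {q3, q4, q5}.
Read 'a': {q3, q4, q5} → {q0, q1, q2, q4}.
Read 'a': {q0, q1, q2, q4} → {q0, q2, q3, q4}.
Read 'a': {q0, q2, q3, q4} → {q0, q1, q2, q3, q4}.
Read 'a': {q0, q1, q2, q3, q4} → {q0, q1, q2, q3, q4}.
Read 'b': {q0, q1, q2, q3, q4} → {q0, q2, q3, q4, q5}.
That set has 5 states.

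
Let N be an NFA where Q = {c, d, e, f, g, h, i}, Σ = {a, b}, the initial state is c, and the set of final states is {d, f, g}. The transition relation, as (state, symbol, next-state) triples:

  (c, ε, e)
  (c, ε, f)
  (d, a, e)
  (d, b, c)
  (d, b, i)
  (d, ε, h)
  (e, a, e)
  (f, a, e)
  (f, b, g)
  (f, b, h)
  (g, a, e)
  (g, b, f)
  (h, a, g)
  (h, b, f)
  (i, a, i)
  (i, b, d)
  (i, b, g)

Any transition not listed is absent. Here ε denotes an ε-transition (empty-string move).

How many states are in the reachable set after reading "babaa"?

1

Start: ε-closure({c}) = {c, e, f}.
Read 'b': c→∅, e→∅, f→{g, h}; now {g, h}.
Read 'a': g→{e}, h→{g}; now {e, g}.
Read 'b': e→∅, g→{f}; now {f}.
Read 'a': f→{e}; now {e}.
Read 'a': e→{e}; now {e}.
That set has 1 state.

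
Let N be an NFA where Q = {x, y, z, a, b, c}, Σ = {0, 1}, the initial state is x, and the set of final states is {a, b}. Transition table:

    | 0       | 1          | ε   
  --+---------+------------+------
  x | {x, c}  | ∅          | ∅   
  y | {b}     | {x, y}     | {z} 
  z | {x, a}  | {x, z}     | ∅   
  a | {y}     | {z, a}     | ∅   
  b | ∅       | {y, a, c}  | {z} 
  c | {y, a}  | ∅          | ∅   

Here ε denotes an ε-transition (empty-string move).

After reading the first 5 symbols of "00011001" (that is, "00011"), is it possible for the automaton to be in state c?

No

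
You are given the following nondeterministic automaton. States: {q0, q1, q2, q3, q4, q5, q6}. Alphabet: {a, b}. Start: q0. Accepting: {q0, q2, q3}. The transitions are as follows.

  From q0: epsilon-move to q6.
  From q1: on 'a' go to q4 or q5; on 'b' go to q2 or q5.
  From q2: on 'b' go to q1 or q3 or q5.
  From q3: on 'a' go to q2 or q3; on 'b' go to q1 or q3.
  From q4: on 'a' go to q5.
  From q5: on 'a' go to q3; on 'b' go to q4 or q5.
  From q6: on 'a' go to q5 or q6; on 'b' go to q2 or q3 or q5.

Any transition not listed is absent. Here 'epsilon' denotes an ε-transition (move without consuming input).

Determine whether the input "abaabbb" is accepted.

Yes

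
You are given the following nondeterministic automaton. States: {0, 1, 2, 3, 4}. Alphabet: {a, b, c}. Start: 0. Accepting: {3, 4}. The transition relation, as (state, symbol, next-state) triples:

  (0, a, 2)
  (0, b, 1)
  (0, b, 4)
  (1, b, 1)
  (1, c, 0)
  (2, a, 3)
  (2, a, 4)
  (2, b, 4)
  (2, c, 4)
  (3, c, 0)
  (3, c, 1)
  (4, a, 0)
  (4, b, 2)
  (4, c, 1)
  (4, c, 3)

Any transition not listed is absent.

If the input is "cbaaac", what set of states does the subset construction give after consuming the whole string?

Start in {0}.
Read 'c': {0} → ∅.
The set is empty and remains empty for the remaining 5 symbols.

∅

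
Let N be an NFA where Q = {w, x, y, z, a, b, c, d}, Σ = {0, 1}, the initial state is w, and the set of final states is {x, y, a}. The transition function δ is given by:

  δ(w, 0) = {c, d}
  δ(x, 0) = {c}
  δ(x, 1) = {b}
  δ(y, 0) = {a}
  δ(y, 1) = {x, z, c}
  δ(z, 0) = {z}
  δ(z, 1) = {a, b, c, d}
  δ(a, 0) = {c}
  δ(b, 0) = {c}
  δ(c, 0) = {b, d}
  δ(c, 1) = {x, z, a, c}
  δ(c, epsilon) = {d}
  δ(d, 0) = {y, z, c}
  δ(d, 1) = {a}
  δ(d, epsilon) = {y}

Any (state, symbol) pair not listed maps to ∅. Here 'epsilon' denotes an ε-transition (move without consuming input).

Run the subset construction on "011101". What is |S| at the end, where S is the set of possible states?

7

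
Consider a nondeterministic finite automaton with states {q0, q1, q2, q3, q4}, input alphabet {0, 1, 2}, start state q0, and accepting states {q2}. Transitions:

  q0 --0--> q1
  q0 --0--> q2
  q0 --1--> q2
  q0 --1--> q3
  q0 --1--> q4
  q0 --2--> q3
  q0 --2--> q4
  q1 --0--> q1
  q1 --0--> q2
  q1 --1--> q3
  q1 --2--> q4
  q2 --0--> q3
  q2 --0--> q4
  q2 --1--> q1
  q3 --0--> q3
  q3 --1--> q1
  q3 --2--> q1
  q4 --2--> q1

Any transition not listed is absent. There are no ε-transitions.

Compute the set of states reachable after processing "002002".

{q1, q4}

Start in {q0}.
Read '0': q0→{q1, q2}; now {q1, q2}.
Read '0': q1→{q1, q2}, q2→{q3, q4}; now {q1, q2, q3, q4}.
Read '2': q1→{q4}, q2→∅, q3→{q1}, q4→{q1}; now {q1, q4}.
Read '0': q1→{q1, q2}, q4→∅; now {q1, q2}.
Read '0': q1→{q1, q2}, q2→{q3, q4}; now {q1, q2, q3, q4}.
Read '2': q1→{q4}, q2→∅, q3→{q1}, q4→{q1}; now {q1, q4}.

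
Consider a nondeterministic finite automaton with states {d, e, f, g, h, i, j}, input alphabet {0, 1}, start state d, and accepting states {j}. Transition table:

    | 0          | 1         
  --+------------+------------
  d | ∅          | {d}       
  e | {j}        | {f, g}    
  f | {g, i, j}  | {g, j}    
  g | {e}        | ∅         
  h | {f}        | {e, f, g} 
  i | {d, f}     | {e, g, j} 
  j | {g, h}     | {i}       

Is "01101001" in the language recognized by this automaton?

Start in {d}.
Read '0': d→∅; now ∅.
The set is empty and remains empty for the remaining 7 symbols.
The final set ∅ contains no accepting state.

No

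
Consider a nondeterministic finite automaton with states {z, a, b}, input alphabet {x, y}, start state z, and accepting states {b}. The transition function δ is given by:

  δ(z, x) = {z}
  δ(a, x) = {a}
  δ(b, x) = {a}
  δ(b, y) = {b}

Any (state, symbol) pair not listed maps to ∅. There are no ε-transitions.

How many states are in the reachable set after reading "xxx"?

Start in {z}.
Read 'x': {z} → {z}.
Read 'x': {z} → {z}.
Read 'x': {z} → {z}.
That set has 1 state.

1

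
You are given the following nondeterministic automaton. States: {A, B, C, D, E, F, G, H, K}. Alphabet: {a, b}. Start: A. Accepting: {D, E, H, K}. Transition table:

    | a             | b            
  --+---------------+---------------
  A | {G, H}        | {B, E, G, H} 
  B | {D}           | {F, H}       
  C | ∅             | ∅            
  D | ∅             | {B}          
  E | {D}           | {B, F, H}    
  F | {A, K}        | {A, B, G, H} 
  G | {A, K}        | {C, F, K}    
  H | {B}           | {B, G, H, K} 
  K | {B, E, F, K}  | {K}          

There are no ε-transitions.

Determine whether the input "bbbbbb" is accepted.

Yes

Start in {A}.
Read 'b': A→{B, E, G, H}; now {B, E, G, H}.
Read 'b': B→{F, H}, E→{B, F, H}, G→{C, F, K}, H→{B, G, H, K}; now {B, C, F, G, H, K}.
Read 'b': B→{F, H}, C→∅, F→{A, B, G, H}, G→{C, F, K}, H→{B, G, H, K}, K→{K}; now {A, B, C, F, G, H, K}.
Read 'b': A→{B, E, G, H}, B→{F, H}, C→∅, F→{A, B, G, H}, G→{C, F, K}, H→{B, G, H, K}, K→{K}; now {A, B, C, E, F, G, H, K}.
Read 'b': A→{B, E, G, H}, B→{F, H}, C→∅, E→{B, F, H}, F→{A, B, G, H}, G→{C, F, K}, H→{B, G, H, K}, K→{K}; now {A, B, C, E, F, G, H, K}.
Read 'b': A→{B, E, G, H}, B→{F, H}, C→∅, E→{B, F, H}, F→{A, B, G, H}, G→{C, F, K}, H→{B, G, H, K}, K→{K}; now {A, B, C, E, F, G, H, K}.
The final set {A, B, C, E, F, G, H, K} contains the accepting states E, H, K.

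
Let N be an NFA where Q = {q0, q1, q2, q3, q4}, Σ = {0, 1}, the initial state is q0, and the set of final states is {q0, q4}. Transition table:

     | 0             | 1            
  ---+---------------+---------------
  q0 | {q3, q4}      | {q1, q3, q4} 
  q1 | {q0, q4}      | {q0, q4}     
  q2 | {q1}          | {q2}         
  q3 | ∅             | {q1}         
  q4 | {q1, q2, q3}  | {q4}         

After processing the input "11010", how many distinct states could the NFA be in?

5

Start in {q0}.
Read '1': q0→{q1, q3, q4}; now {q1, q3, q4}.
Read '1': q1→{q0, q4}, q3→{q1}, q4→{q4}; now {q0, q1, q4}.
Read '0': q0→{q3, q4}, q1→{q0, q4}, q4→{q1, q2, q3}; now {q0, q1, q2, q3, q4}.
Read '1': q0→{q1, q3, q4}, q1→{q0, q4}, q2→{q2}, q3→{q1}, q4→{q4}; now {q0, q1, q2, q3, q4}.
Read '0': q0→{q3, q4}, q1→{q0, q4}, q2→{q1}, q3→∅, q4→{q1, q2, q3}; now {q0, q1, q2, q3, q4}.
That set has 5 states.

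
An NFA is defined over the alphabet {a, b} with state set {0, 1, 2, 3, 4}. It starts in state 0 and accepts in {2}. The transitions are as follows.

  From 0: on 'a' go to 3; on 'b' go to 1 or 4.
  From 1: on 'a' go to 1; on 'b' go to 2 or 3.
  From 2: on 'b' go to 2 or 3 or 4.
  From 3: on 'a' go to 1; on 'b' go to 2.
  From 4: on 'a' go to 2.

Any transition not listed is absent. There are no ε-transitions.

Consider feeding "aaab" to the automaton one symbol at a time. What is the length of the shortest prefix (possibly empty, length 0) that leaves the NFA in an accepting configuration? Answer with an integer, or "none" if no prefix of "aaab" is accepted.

4

Start in {0}.
Read 'a': 0→{3}; now {3}.
Read 'a': 3→{1}; now {1}.
Read 'a': 1→{1}; now {1}.
Read 'b': 1→{2, 3}; now {2, 3}.
None of the earlier sets intersect F, but {2, 3} does.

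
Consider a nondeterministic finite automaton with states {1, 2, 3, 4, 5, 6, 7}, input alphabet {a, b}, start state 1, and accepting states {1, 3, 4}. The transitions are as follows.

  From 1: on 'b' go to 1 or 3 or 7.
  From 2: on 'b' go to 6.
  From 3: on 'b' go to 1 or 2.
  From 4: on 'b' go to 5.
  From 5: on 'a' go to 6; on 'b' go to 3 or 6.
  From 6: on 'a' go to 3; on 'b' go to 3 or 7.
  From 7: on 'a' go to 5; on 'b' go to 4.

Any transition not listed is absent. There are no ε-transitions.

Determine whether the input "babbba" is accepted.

Start in {1}.
Read 'b': 1→{1, 3, 7}; now {1, 3, 7}.
Read 'a': 1→∅, 3→∅, 7→{5}; now {5}.
Read 'b': 5→{3, 6}; now {3, 6}.
Read 'b': 3→{1, 2}, 6→{3, 7}; now {1, 2, 3, 7}.
Read 'b': 1→{1, 3, 7}, 2→{6}, 3→{1, 2}, 7→{4}; now {1, 2, 3, 4, 6, 7}.
Read 'a': 1→∅, 2→∅, 3→∅, 4→∅, 6→{3}, 7→{5}; now {3, 5}.
The final set {3, 5} contains the accepting state 3.

Yes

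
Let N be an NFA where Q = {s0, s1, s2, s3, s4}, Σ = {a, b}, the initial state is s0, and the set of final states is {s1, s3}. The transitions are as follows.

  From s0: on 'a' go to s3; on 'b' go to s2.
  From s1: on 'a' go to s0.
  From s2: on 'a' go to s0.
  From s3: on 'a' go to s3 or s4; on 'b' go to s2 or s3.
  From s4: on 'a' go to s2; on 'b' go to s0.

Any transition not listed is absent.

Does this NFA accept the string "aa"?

Yes

Start in {s0}.
Read 'a': {s0} → {s3}.
Read 'a': {s3} → {s3, s4}.
The final set {s3, s4} contains the accepting state s3.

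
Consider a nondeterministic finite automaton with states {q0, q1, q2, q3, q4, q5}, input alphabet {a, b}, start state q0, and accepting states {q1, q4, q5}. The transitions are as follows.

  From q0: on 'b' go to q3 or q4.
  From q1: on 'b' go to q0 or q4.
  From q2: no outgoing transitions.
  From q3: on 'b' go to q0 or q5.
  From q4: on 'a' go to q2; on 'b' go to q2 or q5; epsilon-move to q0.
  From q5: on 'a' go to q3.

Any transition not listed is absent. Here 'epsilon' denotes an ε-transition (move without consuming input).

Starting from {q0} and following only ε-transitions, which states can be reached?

{q0}

Begin with {q0}.
No ε-moves leave this set, so the closure equals the set itself.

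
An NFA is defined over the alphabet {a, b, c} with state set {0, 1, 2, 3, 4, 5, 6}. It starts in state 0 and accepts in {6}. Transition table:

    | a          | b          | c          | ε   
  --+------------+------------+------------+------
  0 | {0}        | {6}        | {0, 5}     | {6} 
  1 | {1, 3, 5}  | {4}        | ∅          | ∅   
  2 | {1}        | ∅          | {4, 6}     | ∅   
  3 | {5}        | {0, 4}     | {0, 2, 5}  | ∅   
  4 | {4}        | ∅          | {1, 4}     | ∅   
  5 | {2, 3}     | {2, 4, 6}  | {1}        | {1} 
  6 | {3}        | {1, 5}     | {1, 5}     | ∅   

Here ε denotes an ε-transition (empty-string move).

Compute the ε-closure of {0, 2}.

Begin with {0, 2}.
ε-move 0 → 6; add 6.

{0, 2, 6}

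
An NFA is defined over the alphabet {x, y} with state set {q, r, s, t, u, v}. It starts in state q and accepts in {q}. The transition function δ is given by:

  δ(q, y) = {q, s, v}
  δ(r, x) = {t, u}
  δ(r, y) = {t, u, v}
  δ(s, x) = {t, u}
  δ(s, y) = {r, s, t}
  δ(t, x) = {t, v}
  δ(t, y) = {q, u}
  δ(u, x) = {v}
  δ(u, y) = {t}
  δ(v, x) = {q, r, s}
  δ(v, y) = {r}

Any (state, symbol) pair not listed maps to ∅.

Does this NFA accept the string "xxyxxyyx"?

No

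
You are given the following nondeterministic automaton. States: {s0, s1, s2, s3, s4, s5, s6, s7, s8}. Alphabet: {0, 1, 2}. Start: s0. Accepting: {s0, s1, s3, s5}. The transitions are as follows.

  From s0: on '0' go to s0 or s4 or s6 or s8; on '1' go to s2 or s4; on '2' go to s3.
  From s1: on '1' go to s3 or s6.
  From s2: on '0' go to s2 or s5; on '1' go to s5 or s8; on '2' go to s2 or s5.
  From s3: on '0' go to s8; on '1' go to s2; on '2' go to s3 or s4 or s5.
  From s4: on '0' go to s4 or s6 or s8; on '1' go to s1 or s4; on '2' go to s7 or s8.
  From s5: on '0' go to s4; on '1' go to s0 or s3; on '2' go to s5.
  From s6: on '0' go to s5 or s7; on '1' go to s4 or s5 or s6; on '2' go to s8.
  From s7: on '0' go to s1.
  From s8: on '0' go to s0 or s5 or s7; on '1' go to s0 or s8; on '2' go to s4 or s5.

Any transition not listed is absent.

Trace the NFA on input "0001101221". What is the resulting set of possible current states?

Start in {s0}.
Read '0': s0→{s0, s4, s6, s8}; now {s0, s4, s6, s8}.
Read '0': s0→{s0, s4, s6, s8}, s4→{s4, s6, s8}, s6→{s5, s7}, s8→{s0, s5, s7}; now {s0, s4, s5, s6, s7, s8}.
Read '0': s0→{s0, s4, s6, s8}, s4→{s4, s6, s8}, s5→{s4}, s6→{s5, s7}, s7→{s1}, s8→{s0, s5, s7}; now {s0, s1, s4, s5, s6, s7, s8}.
Read '1': s0→{s2, s4}, s1→{s3, s6}, s4→{s1, s4}, s5→{s0, s3}, s6→{s4, s5, s6}, s7→∅, s8→{s0, s8}; now {s0, s1, s2, s3, s4, s5, s6, s8}.
Read '1': s0→{s2, s4}, s1→{s3, s6}, s2→{s5, s8}, s3→{s2}, s4→{s1, s4}, s5→{s0, s3}, s6→{s4, s5, s6}, s8→{s0, s8}; now {s0, s1, s2, s3, s4, s5, s6, s8}.
Read '0': s0→{s0, s4, s6, s8}, s1→∅, s2→{s2, s5}, s3→{s8}, s4→{s4, s6, s8}, s5→{s4}, s6→{s5, s7}, s8→{s0, s5, s7}; now {s0, s2, s4, s5, s6, s7, s8}.
Read '1': s0→{s2, s4}, s2→{s5, s8}, s4→{s1, s4}, s5→{s0, s3}, s6→{s4, s5, s6}, s7→∅, s8→{s0, s8}; now {s0, s1, s2, s3, s4, s5, s6, s8}.
Read '2': s0→{s3}, s1→∅, s2→{s2, s5}, s3→{s3, s4, s5}, s4→{s7, s8}, s5→{s5}, s6→{s8}, s8→{s4, s5}; now {s2, s3, s4, s5, s7, s8}.
Read '2': s2→{s2, s5}, s3→{s3, s4, s5}, s4→{s7, s8}, s5→{s5}, s7→∅, s8→{s4, s5}; now {s2, s3, s4, s5, s7, s8}.
Read '1': s2→{s5, s8}, s3→{s2}, s4→{s1, s4}, s5→{s0, s3}, s7→∅, s8→{s0, s8}; now {s0, s1, s2, s3, s4, s5, s8}.

{s0, s1, s2, s3, s4, s5, s8}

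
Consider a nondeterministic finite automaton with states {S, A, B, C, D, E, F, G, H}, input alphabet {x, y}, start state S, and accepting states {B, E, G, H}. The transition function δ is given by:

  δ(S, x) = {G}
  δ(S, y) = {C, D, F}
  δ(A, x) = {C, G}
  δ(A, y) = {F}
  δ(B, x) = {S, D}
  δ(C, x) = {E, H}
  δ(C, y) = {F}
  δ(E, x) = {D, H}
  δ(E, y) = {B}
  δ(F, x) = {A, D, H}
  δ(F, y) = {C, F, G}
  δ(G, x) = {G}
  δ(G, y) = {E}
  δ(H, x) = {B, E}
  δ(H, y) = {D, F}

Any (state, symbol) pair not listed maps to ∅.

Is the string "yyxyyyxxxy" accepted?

Start in {S}.
Read 'y': S→{C, D, F}; now {C, D, F}.
Read 'y': C→{F}, D→∅, F→{C, F, G}; now {C, F, G}.
Read 'x': C→{E, H}, F→{A, D, H}, G→{G}; now {A, D, E, G, H}.
Read 'y': A→{F}, D→∅, E→{B}, G→{E}, H→{D, F}; now {B, D, E, F}.
Read 'y': B→∅, D→∅, E→{B}, F→{C, F, G}; now {B, C, F, G}.
Read 'y': B→∅, C→{F}, F→{C, F, G}, G→{E}; now {C, E, F, G}.
Read 'x': C→{E, H}, E→{D, H}, F→{A, D, H}, G→{G}; now {A, D, E, G, H}.
Read 'x': A→{C, G}, D→∅, E→{D, H}, G→{G}, H→{B, E}; now {B, C, D, E, G, H}.
Read 'x': B→{S, D}, C→{E, H}, D→∅, E→{D, H}, G→{G}, H→{B, E}; now {S, B, D, E, G, H}.
Read 'y': S→{C, D, F}, B→∅, D→∅, E→{B}, G→{E}, H→{D, F}; now {B, C, D, E, F}.
The final set {B, C, D, E, F} contains the accepting states B, E.

Yes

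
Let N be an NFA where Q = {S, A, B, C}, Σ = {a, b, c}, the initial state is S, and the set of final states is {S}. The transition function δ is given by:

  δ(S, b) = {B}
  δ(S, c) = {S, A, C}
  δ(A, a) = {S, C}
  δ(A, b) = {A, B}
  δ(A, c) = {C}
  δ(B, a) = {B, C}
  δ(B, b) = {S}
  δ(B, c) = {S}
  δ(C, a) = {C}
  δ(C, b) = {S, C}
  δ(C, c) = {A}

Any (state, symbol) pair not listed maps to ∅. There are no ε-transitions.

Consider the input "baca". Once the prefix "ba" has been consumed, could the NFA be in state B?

Yes

Start in {S}.
Read 'b': S→{B}; now {B}.
Read 'a': B→{B, C}; now {B, C}.
State B is in {B, C}.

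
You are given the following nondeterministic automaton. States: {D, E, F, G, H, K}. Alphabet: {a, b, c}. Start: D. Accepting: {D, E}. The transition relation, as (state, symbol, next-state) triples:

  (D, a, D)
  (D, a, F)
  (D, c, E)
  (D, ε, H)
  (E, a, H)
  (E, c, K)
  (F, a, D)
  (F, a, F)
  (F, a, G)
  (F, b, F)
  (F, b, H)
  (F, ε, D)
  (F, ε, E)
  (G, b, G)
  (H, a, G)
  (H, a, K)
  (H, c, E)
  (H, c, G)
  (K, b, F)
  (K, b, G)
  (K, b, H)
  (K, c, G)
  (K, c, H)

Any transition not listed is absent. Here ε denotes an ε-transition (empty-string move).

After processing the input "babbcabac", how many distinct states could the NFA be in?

0

Start: ε-closure({D}) = {D, H}.
Read 'b': D→∅, H→∅; now ∅.
The set is empty and remains empty for the remaining 8 symbols.
That set has 0 states.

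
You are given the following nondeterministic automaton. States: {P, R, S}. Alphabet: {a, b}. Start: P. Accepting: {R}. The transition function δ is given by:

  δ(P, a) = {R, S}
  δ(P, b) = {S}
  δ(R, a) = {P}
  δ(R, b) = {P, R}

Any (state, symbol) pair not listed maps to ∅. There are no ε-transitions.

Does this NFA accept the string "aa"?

Start in {P}.
Read 'a': P→{R, S}; now {R, S}.
Read 'a': R→{P}, S→∅; now {P}.
The final set {P} contains no accepting state.

No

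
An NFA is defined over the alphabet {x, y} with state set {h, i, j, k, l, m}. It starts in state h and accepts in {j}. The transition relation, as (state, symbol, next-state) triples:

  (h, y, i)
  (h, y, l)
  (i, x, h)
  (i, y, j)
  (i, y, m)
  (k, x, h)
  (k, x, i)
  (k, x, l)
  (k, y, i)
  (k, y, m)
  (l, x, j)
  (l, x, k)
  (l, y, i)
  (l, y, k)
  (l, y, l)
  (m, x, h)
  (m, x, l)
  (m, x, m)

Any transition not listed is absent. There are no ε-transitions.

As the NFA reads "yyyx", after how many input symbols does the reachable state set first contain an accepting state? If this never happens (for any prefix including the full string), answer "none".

2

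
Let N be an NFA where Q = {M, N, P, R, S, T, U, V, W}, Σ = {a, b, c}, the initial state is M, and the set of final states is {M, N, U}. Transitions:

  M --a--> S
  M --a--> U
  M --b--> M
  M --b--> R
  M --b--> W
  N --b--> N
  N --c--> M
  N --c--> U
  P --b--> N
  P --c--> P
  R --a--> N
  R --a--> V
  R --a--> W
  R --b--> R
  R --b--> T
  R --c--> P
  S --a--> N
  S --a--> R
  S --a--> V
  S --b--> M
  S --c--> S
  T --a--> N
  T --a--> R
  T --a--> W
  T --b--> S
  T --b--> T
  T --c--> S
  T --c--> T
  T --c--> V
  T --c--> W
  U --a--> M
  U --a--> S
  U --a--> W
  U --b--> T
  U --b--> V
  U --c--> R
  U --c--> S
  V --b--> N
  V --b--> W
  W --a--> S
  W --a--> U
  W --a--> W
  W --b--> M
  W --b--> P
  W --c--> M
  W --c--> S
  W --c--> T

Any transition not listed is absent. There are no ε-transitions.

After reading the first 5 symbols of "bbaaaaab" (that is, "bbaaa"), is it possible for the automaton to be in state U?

Start in {M}.
Read 'b': M→{M, R, W}; now {M, R, W}.
Read 'b': M→{M, R, W}, R→{R, T}, W→{M, P}; now {M, P, R, T, W}.
Read 'a': M→{S, U}, P→∅, R→{N, V, W}, T→{N, R, W}, W→{S, U, W}; now {N, R, S, U, V, W}.
Read 'a': N→∅, R→{N, V, W}, S→{N, R, V}, U→{M, S, W}, V→∅, W→{S, U, W}; now {M, N, R, S, U, V, W}.
Read 'a': M→{S, U}, N→∅, R→{N, V, W}, S→{N, R, V}, U→{M, S, W}, V→∅, W→{S, U, W}; now {M, N, R, S, U, V, W}.
State U is in {M, N, R, S, U, V, W}.

Yes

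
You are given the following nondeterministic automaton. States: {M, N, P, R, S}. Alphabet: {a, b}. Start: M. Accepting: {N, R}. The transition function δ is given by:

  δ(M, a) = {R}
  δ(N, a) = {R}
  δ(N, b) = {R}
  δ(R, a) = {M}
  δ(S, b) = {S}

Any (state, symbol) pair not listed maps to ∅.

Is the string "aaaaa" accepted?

Yes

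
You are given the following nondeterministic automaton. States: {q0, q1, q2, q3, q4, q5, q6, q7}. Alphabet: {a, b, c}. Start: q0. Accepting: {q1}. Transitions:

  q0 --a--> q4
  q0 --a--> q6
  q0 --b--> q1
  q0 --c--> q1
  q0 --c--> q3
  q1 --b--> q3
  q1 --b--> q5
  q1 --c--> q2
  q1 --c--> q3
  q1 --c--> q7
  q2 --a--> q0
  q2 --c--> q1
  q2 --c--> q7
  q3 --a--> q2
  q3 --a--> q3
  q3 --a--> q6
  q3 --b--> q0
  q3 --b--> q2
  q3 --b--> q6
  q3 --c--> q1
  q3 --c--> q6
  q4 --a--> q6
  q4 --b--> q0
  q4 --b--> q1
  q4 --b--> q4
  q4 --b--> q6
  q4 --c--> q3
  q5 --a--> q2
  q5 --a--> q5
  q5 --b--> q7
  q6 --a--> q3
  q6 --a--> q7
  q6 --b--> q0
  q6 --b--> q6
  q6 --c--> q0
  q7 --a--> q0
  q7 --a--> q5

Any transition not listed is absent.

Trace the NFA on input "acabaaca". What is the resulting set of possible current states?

{q0, q2, q3, q4, q5, q6, q7}

Start in {q0}.
Read 'a': q0→{q4, q6}; now {q4, q6}.
Read 'c': q4→{q3}, q6→{q0}; now {q0, q3}.
Read 'a': q0→{q4, q6}, q3→{q2, q3, q6}; now {q2, q3, q4, q6}.
Read 'b': q2→∅, q3→{q0, q2, q6}, q4→{q0, q1, q4, q6}, q6→{q0, q6}; now {q0, q1, q2, q4, q6}.
Read 'a': q0→{q4, q6}, q1→∅, q2→{q0}, q4→{q6}, q6→{q3, q7}; now {q0, q3, q4, q6, q7}.
Read 'a': q0→{q4, q6}, q3→{q2, q3, q6}, q4→{q6}, q6→{q3, q7}, q7→{q0, q5}; now {q0, q2, q3, q4, q5, q6, q7}.
Read 'c': q0→{q1, q3}, q2→{q1, q7}, q3→{q1, q6}, q4→{q3}, q5→∅, q6→{q0}, q7→∅; now {q0, q1, q3, q6, q7}.
Read 'a': q0→{q4, q6}, q1→∅, q3→{q2, q3, q6}, q6→{q3, q7}, q7→{q0, q5}; now {q0, q2, q3, q4, q5, q6, q7}.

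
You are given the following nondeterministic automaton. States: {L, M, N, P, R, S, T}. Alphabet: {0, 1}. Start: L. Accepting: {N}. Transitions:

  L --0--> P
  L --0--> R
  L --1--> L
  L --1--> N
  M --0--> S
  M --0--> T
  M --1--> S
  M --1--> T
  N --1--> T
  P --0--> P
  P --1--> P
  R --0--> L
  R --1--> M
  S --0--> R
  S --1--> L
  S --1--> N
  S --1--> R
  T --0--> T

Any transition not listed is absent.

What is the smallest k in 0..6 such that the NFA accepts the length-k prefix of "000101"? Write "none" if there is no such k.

6

Start in {L}.
Read '0': L→{P, R}; now {P, R}.
Read '0': P→{P}, R→{L}; now {L, P}.
Read '0': L→{P, R}, P→{P}; now {P, R}.
Read '1': P→{P}, R→{M}; now {M, P}.
Read '0': M→{S, T}, P→{P}; now {P, S, T}.
Read '1': P→{P}, S→{L, N, R}, T→∅; now {L, N, P, R}.
None of the earlier sets intersect F, but {L, N, P, R} does.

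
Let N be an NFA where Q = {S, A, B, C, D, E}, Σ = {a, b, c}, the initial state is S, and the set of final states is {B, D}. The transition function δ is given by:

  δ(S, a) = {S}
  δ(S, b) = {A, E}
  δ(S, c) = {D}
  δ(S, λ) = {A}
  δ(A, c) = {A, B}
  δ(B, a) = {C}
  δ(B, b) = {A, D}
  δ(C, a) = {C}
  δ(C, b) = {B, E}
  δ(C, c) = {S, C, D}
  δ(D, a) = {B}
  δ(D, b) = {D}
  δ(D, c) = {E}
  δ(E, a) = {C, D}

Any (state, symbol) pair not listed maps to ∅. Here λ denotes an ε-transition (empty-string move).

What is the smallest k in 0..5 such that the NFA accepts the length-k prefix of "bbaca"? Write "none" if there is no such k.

none

Start: ε-closure({S}) = {S, A}.
Read 'b': S→{A, E}, A→∅; now {A, E}.
Read 'b': A→∅, E→∅; now ∅.
The set is empty and remains empty for the remaining 3 symbols.
No reachable set along the way intersects F.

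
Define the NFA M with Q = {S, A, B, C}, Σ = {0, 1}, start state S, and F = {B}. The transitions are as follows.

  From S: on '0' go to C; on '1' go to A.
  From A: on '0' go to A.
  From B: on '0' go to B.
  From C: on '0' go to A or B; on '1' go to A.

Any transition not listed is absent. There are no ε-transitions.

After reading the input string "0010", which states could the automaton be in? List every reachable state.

Start in {S}.
Read '0': {S} → {C}.
Read '0': {C} → {A, B}.
Read '1': {A, B} → ∅.
The set is empty and remains empty for the remaining 1 symbol.

∅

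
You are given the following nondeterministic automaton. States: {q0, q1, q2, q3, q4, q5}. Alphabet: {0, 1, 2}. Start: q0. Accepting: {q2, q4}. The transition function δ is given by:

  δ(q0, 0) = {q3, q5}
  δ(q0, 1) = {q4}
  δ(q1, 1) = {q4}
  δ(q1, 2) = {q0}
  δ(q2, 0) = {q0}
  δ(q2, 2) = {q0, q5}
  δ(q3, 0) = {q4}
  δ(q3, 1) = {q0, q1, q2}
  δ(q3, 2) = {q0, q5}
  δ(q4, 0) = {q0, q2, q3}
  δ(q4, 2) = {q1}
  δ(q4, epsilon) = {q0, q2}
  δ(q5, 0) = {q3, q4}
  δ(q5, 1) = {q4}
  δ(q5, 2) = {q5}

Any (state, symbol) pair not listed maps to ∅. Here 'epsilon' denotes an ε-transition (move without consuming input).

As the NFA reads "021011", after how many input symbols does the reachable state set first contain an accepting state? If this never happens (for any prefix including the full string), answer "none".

Start in {q0}.
Read '0': q0→{q3, q5}; now {q3, q5}.
Read '2': q3→{q0, q5}, q5→{q5}; now {q0, q5}.
Read '1': q0→{q4}, q5→{q4}; union {q4}; ε-closure = {q0, q2, q4}.
None of the earlier sets intersect F, but {q0, q2, q4} does.

3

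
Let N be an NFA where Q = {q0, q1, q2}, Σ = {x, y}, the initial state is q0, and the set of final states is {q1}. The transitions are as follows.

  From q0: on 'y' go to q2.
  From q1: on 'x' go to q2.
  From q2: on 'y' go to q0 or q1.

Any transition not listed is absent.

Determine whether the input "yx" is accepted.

No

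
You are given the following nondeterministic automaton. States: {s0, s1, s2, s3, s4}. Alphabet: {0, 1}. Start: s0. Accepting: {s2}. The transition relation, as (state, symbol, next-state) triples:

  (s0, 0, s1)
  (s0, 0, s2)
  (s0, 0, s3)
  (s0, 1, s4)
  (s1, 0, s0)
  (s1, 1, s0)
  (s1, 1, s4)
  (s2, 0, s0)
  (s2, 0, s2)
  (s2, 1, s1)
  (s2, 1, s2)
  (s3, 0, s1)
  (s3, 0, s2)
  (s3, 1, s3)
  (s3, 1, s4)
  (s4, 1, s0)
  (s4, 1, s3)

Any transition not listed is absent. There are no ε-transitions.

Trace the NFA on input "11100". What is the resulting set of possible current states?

{s0, s2}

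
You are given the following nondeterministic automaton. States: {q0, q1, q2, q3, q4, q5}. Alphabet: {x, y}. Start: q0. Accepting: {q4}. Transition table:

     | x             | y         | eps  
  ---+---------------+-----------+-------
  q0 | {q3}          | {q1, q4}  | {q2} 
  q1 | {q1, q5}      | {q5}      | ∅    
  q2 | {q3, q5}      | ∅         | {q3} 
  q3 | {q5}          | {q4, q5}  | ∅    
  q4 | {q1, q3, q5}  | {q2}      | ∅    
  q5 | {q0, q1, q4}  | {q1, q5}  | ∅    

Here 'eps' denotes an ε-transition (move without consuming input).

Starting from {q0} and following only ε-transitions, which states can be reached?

{q0, q2, q3}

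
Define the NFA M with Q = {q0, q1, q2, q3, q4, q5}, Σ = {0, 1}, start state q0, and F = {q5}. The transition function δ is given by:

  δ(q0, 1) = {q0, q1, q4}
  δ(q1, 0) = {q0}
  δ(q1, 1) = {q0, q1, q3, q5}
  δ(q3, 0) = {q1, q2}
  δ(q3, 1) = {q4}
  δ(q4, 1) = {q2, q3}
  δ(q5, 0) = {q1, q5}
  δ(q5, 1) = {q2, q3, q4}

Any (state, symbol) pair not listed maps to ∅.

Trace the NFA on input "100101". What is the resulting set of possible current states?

Start in {q0}.
Read '1': q0→{q0, q1, q4}; now {q0, q1, q4}.
Read '0': q0→∅, q1→{q0}, q4→∅; now {q0}.
Read '0': q0→∅; now ∅.
The set is empty and remains empty for the remaining 3 symbols.

∅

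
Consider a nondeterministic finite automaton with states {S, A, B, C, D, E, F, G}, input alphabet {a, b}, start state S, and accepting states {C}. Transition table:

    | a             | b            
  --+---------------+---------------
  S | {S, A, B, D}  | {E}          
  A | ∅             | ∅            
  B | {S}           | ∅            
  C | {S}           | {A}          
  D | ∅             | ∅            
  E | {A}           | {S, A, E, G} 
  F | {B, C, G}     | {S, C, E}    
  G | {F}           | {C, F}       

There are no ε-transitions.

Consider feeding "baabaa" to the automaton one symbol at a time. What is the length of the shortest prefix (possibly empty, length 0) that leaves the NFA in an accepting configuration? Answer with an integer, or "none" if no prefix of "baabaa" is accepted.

Start in {S}.
Read 'b': S→{E}; now {E}.
Read 'a': E→{A}; now {A}.
Read 'a': A→∅; now ∅.
The set is empty and remains empty for the remaining 3 symbols.
No reachable set along the way intersects F.

none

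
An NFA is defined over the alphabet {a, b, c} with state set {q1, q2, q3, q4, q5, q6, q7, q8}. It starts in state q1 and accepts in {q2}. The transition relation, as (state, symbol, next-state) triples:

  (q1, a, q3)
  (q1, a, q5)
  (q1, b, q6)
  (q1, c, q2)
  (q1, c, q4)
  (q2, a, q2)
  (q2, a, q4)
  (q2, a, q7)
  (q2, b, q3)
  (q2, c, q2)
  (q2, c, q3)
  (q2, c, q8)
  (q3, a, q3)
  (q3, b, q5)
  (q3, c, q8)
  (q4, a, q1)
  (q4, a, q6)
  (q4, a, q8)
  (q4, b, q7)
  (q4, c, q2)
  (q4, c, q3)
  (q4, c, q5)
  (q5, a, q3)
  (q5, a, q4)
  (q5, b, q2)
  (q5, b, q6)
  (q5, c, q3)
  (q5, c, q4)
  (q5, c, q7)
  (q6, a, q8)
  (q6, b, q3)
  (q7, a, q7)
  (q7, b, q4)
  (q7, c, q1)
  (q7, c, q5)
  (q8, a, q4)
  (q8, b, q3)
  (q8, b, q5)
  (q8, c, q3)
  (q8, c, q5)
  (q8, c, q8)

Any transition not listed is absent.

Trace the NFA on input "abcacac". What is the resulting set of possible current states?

Start in {q1}.
Read 'a': q1→{q3, q5}; now {q3, q5}.
Read 'b': q3→{q5}, q5→{q2, q6}; now {q2, q5, q6}.
Read 'c': q2→{q2, q3, q8}, q5→{q3, q4, q7}, q6→∅; now {q2, q3, q4, q7, q8}.
Read 'a': q2→{q2, q4, q7}, q3→{q3}, q4→{q1, q6, q8}, q7→{q7}, q8→{q4}; now {q1, q2, q3, q4, q6, q7, q8}.
Read 'c': q1→{q2, q4}, q2→{q2, q3, q8}, q3→{q8}, q4→{q2, q3, q5}, q6→∅, q7→{q1, q5}, q8→{q3, q5, q8}; now {q1, q2, q3, q4, q5, q8}.
Read 'a': q1→{q3, q5}, q2→{q2, q4, q7}, q3→{q3}, q4→{q1, q6, q8}, q5→{q3, q4}, q8→{q4}; now {q1, q2, q3, q4, q5, q6, q7, q8}.
Read 'c': q1→{q2, q4}, q2→{q2, q3, q8}, q3→{q8}, q4→{q2, q3, q5}, q5→{q3, q4, q7}, q6→∅, q7→{q1, q5}, q8→{q3, q5, q8}; now {q1, q2, q3, q4, q5, q7, q8}.

{q1, q2, q3, q4, q5, q7, q8}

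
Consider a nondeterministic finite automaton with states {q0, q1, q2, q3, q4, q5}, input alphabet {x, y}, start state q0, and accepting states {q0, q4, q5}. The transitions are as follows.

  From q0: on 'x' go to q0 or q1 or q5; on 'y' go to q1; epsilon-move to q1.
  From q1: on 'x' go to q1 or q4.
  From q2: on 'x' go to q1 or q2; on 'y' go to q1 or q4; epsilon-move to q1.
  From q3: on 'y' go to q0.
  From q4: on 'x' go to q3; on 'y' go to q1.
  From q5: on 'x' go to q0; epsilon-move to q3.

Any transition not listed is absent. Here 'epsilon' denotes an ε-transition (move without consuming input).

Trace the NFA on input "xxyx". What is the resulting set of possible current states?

{q0, q1, q3, q4, q5}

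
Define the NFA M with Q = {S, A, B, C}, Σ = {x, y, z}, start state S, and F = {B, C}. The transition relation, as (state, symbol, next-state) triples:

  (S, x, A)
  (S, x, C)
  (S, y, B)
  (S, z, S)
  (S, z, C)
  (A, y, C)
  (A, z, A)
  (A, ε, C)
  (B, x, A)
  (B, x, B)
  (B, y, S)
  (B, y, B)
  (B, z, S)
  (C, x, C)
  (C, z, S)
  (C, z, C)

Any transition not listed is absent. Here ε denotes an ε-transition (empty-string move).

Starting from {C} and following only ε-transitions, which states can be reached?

Begin with {C}.
No ε-moves leave this set, so the closure equals the set itself.

{C}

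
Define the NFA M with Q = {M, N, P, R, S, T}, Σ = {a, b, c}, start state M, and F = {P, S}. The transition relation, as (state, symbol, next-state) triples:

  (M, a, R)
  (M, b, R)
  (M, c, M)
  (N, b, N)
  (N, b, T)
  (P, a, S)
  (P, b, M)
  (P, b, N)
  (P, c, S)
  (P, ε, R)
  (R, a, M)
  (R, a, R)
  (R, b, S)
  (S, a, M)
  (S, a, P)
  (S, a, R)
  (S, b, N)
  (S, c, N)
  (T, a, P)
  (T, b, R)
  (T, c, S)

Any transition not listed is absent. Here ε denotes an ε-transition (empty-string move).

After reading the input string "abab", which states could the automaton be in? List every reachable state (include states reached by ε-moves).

Start in {M}.
Read 'a': {M} → {R}.
Read 'b': {R} → {S}.
Read 'a': {S} → {M, P, R}.
Read 'b': {M, P, R} → {M, N, R, S}.

{M, N, R, S}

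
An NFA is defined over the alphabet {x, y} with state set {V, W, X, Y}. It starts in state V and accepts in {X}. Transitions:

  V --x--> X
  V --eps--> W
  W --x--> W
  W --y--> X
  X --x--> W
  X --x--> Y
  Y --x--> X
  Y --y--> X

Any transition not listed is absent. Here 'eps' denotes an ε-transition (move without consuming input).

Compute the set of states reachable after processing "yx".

{W, Y}

Start: ε-closure({V}) = {V, W}.
Read 'y': {V, W} → {X}.
Read 'x': {X} → {W, Y}.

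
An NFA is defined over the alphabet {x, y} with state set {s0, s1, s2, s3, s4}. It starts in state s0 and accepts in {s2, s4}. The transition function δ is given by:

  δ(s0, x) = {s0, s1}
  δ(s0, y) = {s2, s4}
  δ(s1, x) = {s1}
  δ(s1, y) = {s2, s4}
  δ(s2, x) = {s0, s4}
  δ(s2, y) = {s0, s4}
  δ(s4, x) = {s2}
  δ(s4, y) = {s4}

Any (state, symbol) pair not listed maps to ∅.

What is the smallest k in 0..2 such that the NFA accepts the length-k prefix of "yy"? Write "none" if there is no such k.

1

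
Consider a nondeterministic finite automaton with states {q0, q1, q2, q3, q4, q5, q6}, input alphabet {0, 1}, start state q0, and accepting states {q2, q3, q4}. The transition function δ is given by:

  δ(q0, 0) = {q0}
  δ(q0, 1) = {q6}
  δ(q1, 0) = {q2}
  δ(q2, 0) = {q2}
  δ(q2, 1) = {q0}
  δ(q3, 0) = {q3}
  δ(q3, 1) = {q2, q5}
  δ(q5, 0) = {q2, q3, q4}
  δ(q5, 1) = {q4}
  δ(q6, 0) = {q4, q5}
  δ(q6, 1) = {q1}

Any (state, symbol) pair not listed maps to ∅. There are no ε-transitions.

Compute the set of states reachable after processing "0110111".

Start in {q0}.
Read '0': q0→{q0}; now {q0}.
Read '1': q0→{q6}; now {q6}.
Read '1': q6→{q1}; now {q1}.
Read '0': q1→{q2}; now {q2}.
Read '1': q2→{q0}; now {q0}.
Read '1': q0→{q6}; now {q6}.
Read '1': q6→{q1}; now {q1}.

{q1}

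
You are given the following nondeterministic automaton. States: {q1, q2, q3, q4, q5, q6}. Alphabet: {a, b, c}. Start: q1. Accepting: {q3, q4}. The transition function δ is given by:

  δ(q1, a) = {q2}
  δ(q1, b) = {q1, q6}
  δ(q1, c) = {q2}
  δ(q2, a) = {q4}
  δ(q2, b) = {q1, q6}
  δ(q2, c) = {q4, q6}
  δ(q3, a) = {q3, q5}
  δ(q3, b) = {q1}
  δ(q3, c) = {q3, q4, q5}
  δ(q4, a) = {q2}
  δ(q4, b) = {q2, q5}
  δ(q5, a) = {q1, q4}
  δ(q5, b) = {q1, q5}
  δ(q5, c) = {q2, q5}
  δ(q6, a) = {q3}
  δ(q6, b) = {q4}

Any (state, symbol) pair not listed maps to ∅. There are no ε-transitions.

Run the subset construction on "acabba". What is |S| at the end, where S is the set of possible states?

Start in {q1}.
Read 'a': q1→{q2}; now {q2}.
Read 'c': q2→{q4, q6}; now {q4, q6}.
Read 'a': q4→{q2}, q6→{q3}; now {q2, q3}.
Read 'b': q2→{q1, q6}, q3→{q1}; now {q1, q6}.
Read 'b': q1→{q1, q6}, q6→{q4}; now {q1, q4, q6}.
Read 'a': q1→{q2}, q4→{q2}, q6→{q3}; now {q2, q3}.
That set has 2 states.

2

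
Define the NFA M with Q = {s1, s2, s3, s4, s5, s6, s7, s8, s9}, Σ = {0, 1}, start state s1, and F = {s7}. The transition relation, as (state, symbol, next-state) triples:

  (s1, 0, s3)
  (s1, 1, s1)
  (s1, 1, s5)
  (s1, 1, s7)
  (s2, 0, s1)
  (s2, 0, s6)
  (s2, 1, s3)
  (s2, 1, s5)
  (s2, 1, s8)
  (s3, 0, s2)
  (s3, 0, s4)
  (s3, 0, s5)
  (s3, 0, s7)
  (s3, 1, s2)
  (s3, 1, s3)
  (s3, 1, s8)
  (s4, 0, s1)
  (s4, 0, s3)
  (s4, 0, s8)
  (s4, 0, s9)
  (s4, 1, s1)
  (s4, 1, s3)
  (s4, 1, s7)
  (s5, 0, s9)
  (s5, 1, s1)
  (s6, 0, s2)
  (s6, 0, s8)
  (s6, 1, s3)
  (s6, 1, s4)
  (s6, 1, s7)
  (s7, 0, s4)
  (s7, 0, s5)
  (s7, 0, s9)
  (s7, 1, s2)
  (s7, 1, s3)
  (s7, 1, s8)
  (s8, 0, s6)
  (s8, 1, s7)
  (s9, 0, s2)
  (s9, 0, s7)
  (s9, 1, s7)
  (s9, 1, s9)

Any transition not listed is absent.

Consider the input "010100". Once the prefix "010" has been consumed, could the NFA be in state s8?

No

Start in {s1}.
Read '0': s1→{s3}; now {s3}.
Read '1': s3→{s2, s3, s8}; now {s2, s3, s8}.
Read '0': s2→{s1, s6}, s3→{s2, s4, s5, s7}, s8→{s6}; now {s1, s2, s4, s5, s6, s7}.
State s8 is not in {s1, s2, s4, s5, s6, s7}.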